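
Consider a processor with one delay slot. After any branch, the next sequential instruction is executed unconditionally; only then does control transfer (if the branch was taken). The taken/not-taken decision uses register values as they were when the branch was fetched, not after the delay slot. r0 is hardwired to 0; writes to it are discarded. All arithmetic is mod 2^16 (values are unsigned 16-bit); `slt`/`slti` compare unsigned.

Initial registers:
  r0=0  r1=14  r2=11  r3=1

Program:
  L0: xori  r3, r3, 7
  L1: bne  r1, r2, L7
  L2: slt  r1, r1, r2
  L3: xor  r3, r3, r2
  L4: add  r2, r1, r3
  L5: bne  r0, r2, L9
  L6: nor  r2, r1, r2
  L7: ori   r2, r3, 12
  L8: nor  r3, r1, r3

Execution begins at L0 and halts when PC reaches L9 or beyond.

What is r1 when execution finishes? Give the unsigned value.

0

PC=0  xori  r3, r3, 7        | r0=0 r1=14 r2=11 r3=6
PC=1  bne  r1, r2, L7        | r0=0 r1=14 r2=11 r3=6  [TAKEN]
PC=2  slt  r1, r1, r2        | r0=0 r1=0 r2=11 r3=6
PC=7  ori   r2, r3, 12       | r0=0 r1=0 r2=14 r3=6
PC=8  nor  r3, r1, r3        | r0=0 r1=0 r2=14 r3=65529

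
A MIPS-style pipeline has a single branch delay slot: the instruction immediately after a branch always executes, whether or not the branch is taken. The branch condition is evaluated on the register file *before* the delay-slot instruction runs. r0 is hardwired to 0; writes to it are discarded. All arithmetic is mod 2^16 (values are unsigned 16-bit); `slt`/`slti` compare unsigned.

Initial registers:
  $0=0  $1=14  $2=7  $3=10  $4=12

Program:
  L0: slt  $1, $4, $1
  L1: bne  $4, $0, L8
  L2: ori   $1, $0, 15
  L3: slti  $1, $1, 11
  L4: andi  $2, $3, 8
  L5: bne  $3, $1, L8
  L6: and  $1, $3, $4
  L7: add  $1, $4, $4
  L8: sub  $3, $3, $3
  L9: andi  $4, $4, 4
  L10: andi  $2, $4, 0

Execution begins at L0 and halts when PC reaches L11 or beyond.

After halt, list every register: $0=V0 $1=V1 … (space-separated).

[0] slt  $1, $4, $1  →  {$0:0, $1:1, $2:7, $3:10, $4:12}
[1] bne  $4, $0, L8  →  {$0:0, $1:1, $2:7, $3:10, $4:12}  ⟨branch taken⟩
[2] ori   $1, $0, 15  →  {$0:0, $1:15, $2:7, $3:10, $4:12}
[8] sub  $3, $3, $3  →  {$0:0, $1:15, $2:7, $3:0, $4:12}
[9] andi  $4, $4, 4  →  {$0:0, $1:15, $2:7, $3:0, $4:4}
[10] andi  $2, $4, 0  →  {$0:0, $1:15, $2:0, $3:0, $4:4}

$0=0 $1=15 $2=0 $3=0 $4=4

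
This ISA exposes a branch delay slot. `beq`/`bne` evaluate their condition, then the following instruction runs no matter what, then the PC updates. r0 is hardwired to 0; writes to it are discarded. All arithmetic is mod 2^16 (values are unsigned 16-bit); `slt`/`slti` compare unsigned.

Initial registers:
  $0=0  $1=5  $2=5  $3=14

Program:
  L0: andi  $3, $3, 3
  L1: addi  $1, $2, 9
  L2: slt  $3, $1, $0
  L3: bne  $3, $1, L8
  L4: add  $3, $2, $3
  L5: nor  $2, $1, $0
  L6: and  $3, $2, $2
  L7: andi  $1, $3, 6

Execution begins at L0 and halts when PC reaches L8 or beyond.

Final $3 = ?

  step pc=0: andi  $3, $3, 3  regs=(0,5,5,2)
  step pc=1: addi  $1, $2, 9  regs=(0,14,5,2)
  step pc=2: slt  $3, $1, $0  regs=(0,14,5,0)
  step pc=3: bne  $3, $1, L8  cond=T  regs=(0,14,5,0)
  step pc=4: add  $3, $2, $3  regs=(0,14,5,5)

5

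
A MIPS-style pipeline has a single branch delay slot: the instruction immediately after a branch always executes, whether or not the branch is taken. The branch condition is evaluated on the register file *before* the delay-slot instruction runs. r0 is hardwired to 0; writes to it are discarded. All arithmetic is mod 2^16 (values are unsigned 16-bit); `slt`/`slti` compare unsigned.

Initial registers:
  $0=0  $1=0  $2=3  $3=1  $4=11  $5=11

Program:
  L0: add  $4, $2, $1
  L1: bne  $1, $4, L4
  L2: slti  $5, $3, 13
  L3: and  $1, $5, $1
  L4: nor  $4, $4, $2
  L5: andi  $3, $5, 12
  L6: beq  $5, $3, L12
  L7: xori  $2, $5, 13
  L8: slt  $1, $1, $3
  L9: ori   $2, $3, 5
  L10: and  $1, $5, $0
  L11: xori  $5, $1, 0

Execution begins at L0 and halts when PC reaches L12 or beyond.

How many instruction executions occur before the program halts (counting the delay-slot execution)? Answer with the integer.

PC=0  add  $4, $2, $1        | $0=0 $1=0 $2=3 $3=1 $4=3 $5=11
PC=1  bne  $1, $4, L4        | $0=0 $1=0 $2=3 $3=1 $4=3 $5=11  [TAKEN]
PC=2  slti  $5, $3, 13       | $0=0 $1=0 $2=3 $3=1 $4=3 $5=1
PC=4  nor  $4, $4, $2        | $0=0 $1=0 $2=3 $3=1 $4=65532 $5=1
PC=5  andi  $3, $5, 12       | $0=0 $1=0 $2=3 $3=0 $4=65532 $5=1
PC=6  beq  $5, $3, L12       | $0=0 $1=0 $2=3 $3=0 $4=65532 $5=1  [not taken]
PC=7  xori  $2, $5, 13       | $0=0 $1=0 $2=12 $3=0 $4=65532 $5=1
PC=8  slt  $1, $1, $3        | $0=0 $1=0 $2=12 $3=0 $4=65532 $5=1
PC=9  ori   $2, $3, 5        | $0=0 $1=0 $2=5 $3=0 $4=65532 $5=1
PC=10 and  $1, $5, $0        | $0=0 $1=0 $2=5 $3=0 $4=65532 $5=1
PC=11 xori  $5, $1, 0        | $0=0 $1=0 $2=5 $3=0 $4=65532 $5=0

11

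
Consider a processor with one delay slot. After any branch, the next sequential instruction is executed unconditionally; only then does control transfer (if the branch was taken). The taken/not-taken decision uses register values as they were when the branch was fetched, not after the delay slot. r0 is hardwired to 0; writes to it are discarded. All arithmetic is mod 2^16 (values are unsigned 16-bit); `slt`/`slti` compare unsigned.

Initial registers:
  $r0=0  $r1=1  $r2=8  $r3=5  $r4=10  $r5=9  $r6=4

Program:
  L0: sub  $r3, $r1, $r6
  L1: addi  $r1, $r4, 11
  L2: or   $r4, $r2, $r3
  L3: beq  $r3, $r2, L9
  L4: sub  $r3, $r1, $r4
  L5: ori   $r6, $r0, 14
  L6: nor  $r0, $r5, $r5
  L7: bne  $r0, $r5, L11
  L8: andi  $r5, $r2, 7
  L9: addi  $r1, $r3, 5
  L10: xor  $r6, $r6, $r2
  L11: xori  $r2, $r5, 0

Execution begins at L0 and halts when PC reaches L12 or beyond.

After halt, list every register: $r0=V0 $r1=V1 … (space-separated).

$r0=0 $r1=21 $r2=0 $r3=24 $r4=65533 $r5=0 $r6=14

#0 sub  $r3, $r1, $r6 ; 0/1/8/65533/10/9/4
#1 addi  $r1, $r4, 11 ; 0/21/8/65533/10/9/4
#2 or   $r4, $r2, $r3 ; 0/21/8/65533/65533/9/4
#3 beq  $r3, $r2, L9 ; 0/21/8/65533/65533/9/4 ; →fallthru
#4 sub  $r3, $r1, $r4 ; 0/21/8/24/65533/9/4
#5 ori   $r6, $r0, 14 ; 0/21/8/24/65533/9/14
#6 nor  $r0, $r5, $r5 ; 0/21/8/24/65533/9/14
#7 bne  $r0, $r5, L11 ; 0/21/8/24/65533/9/14 ; →target
#8 andi  $r5, $r2, 7 ; 0/21/8/24/65533/0/14
#11 xori  $r2, $r5, 0 ; 0/21/0/24/65533/0/14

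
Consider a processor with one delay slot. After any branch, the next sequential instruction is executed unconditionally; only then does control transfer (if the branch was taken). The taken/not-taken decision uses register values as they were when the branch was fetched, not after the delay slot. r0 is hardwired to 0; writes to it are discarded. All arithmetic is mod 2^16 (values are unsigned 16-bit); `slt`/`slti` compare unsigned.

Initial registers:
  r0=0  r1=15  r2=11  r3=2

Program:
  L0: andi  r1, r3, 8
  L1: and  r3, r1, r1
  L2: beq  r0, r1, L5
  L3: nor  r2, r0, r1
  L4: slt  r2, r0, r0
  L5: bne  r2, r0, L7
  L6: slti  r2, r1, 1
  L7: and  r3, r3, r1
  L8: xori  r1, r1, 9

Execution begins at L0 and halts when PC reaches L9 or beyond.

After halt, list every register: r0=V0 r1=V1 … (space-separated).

  step pc=0: andi  r1, r3, 8  regs=(0,0,11,2)
  step pc=1: and  r3, r1, r1  regs=(0,0,11,0)
  step pc=2: beq  r0, r1, L5  cond=T  regs=(0,0,11,0)
  step pc=3: nor  r2, r0, r1  regs=(0,0,65535,0)
  step pc=5: bne  r2, r0, L7  cond=T  regs=(0,0,65535,0)
  step pc=6: slti  r2, r1, 1  regs=(0,0,1,0)
  step pc=7: and  r3, r3, r1  regs=(0,0,1,0)
  step pc=8: xori  r1, r1, 9  regs=(0,9,1,0)

r0=0 r1=9 r2=1 r3=0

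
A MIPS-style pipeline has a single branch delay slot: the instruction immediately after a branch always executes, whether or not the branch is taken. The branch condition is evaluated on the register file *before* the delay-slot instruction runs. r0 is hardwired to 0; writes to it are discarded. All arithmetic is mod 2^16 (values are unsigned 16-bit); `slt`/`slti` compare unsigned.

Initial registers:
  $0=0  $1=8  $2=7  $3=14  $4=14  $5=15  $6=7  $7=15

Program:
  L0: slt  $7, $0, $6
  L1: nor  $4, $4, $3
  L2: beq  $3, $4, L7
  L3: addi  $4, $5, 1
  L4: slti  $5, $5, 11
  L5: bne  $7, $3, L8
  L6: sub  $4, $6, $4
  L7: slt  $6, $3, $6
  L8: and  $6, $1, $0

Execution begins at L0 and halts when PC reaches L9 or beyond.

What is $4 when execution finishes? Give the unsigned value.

65527

PC=0  slt  $7, $0, $6        | $0=0 $1=8 $2=7 $3=14 $4=14 $5=15 $6=7 $7=1
PC=1  nor  $4, $4, $3        | $0=0 $1=8 $2=7 $3=14 $4=65521 $5=15 $6=7 $7=1
PC=2  beq  $3, $4, L7        | $0=0 $1=8 $2=7 $3=14 $4=65521 $5=15 $6=7 $7=1  [not taken]
PC=3  addi  $4, $5, 1        | $0=0 $1=8 $2=7 $3=14 $4=16 $5=15 $6=7 $7=1
PC=4  slti  $5, $5, 11       | $0=0 $1=8 $2=7 $3=14 $4=16 $5=0 $6=7 $7=1
PC=5  bne  $7, $3, L8        | $0=0 $1=8 $2=7 $3=14 $4=16 $5=0 $6=7 $7=1  [TAKEN]
PC=6  sub  $4, $6, $4        | $0=0 $1=8 $2=7 $3=14 $4=65527 $5=0 $6=7 $7=1
PC=8  and  $6, $1, $0        | $0=0 $1=8 $2=7 $3=14 $4=65527 $5=0 $6=0 $7=1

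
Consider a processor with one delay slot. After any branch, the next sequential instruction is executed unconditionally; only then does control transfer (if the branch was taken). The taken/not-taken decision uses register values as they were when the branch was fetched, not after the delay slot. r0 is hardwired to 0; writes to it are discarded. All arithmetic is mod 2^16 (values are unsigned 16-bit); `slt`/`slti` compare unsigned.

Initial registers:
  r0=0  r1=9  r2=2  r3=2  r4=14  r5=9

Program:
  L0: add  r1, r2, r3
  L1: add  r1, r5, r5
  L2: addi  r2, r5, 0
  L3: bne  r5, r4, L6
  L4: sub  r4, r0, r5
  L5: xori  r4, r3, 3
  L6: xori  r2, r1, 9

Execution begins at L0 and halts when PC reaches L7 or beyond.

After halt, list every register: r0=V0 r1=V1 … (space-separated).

r0=0 r1=18 r2=27 r3=2 r4=65527 r5=9

#0 add  r1, r2, r3 ; 0/4/2/2/14/9
#1 add  r1, r5, r5 ; 0/18/2/2/14/9
#2 addi  r2, r5, 0 ; 0/18/9/2/14/9
#3 bne  r5, r4, L6 ; 0/18/9/2/14/9 ; →target
#4 sub  r4, r0, r5 ; 0/18/9/2/65527/9
#6 xori  r2, r1, 9 ; 0/18/27/2/65527/9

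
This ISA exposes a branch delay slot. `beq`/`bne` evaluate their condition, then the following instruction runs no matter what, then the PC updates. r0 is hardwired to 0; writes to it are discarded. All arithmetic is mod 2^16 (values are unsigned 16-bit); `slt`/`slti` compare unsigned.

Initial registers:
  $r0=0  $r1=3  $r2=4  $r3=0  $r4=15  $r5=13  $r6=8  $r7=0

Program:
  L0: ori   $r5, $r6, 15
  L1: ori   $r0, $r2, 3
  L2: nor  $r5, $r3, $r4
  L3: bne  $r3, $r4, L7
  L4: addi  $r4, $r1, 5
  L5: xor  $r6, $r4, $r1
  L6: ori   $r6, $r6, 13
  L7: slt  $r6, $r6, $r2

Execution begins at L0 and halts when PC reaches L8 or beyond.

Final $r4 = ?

  step pc=0: ori   $r5, $r6, 15  regs=(0,3,4,0,15,15,8,0)
  step pc=1: ori   $r0, $r2, 3  regs=(0,3,4,0,15,15,8,0)
  step pc=2: nor  $r5, $r3, $r4  regs=(0,3,4,0,15,65520,8,0)
  step pc=3: bne  $r3, $r4, L7  cond=T  regs=(0,3,4,0,15,65520,8,0)
  step pc=4: addi  $r4, $r1, 5  regs=(0,3,4,0,8,65520,8,0)
  step pc=7: slt  $r6, $r6, $r2  regs=(0,3,4,0,8,65520,0,0)

8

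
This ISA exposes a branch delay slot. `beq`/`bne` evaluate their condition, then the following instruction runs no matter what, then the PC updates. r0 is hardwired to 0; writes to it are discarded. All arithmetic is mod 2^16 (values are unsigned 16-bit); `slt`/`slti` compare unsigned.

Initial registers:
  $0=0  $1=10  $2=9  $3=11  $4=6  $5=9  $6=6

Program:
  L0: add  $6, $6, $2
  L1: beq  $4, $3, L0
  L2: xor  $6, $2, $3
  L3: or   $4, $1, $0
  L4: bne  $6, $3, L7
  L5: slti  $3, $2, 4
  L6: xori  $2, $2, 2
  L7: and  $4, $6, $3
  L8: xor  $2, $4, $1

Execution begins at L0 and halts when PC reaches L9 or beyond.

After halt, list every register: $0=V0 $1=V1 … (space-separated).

$0=0 $1=10 $2=10 $3=0 $4=0 $5=9 $6=2

  step pc=0: add  $6, $6, $2  regs=(0,10,9,11,6,9,15)
  step pc=1: beq  $4, $3, L0  cond=F  regs=(0,10,9,11,6,9,15)
  step pc=2: xor  $6, $2, $3  regs=(0,10,9,11,6,9,2)
  step pc=3: or   $4, $1, $0  regs=(0,10,9,11,10,9,2)
  step pc=4: bne  $6, $3, L7  cond=T  regs=(0,10,9,11,10,9,2)
  step pc=5: slti  $3, $2, 4  regs=(0,10,9,0,10,9,2)
  step pc=7: and  $4, $6, $3  regs=(0,10,9,0,0,9,2)
  step pc=8: xor  $2, $4, $1  regs=(0,10,10,0,0,9,2)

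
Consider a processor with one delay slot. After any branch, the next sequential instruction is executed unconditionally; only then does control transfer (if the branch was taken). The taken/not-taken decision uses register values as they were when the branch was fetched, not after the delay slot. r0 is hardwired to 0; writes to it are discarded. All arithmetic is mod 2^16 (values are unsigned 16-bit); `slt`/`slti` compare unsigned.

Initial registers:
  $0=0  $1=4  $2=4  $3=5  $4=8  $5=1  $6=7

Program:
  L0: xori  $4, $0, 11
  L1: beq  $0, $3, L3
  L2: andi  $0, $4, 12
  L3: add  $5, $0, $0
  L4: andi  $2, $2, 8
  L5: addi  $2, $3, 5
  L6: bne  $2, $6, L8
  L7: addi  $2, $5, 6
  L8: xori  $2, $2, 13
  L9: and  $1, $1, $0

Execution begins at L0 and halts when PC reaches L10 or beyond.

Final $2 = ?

11

  step pc=0: xori  $4, $0, 11  regs=(0,4,4,5,11,1,7)
  step pc=1: beq  $0, $3, L3  cond=F  regs=(0,4,4,5,11,1,7)
  step pc=2: andi  $0, $4, 12  regs=(0,4,4,5,11,1,7)
  step pc=3: add  $5, $0, $0  regs=(0,4,4,5,11,0,7)
  step pc=4: andi  $2, $2, 8  regs=(0,4,0,5,11,0,7)
  step pc=5: addi  $2, $3, 5  regs=(0,4,10,5,11,0,7)
  step pc=6: bne  $2, $6, L8  cond=T  regs=(0,4,10,5,11,0,7)
  step pc=7: addi  $2, $5, 6  regs=(0,4,6,5,11,0,7)
  step pc=8: xori  $2, $2, 13  regs=(0,4,11,5,11,0,7)
  step pc=9: and  $1, $1, $0  regs=(0,0,11,5,11,0,7)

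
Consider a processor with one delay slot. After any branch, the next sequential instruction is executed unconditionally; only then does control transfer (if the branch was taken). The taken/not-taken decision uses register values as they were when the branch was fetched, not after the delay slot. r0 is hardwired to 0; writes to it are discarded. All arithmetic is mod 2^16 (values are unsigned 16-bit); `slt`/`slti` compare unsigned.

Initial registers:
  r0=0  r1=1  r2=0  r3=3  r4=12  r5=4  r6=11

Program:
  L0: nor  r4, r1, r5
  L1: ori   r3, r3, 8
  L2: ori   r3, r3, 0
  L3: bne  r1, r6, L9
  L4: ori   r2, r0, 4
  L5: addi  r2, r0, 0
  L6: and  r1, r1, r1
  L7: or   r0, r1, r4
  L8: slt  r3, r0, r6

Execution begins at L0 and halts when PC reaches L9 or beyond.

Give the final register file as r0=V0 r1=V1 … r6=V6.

#0 nor  r4, r1, r5 ; 0/1/0/3/65530/4/11
#1 ori   r3, r3, 8 ; 0/1/0/11/65530/4/11
#2 ori   r3, r3, 0 ; 0/1/0/11/65530/4/11
#3 bne  r1, r6, L9 ; 0/1/0/11/65530/4/11 ; →target
#4 ori   r2, r0, 4 ; 0/1/4/11/65530/4/11

r0=0 r1=1 r2=4 r3=11 r4=65530 r5=4 r6=11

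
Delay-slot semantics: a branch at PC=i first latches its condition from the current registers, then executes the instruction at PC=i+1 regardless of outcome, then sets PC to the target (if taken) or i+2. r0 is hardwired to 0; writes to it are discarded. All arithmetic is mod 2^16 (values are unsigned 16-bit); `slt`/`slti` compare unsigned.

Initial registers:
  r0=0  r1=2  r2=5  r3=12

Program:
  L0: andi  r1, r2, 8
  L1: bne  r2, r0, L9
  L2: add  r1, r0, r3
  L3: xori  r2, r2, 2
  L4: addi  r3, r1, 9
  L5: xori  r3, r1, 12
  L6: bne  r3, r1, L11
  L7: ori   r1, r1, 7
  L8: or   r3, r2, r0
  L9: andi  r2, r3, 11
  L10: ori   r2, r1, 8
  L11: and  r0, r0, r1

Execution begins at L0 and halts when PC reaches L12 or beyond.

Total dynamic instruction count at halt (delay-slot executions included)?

6

PC=0  andi  r1, r2, 8        | r0=0 r1=0 r2=5 r3=12
PC=1  bne  r2, r0, L9        | r0=0 r1=0 r2=5 r3=12  [TAKEN]
PC=2  add  r1, r0, r3        | r0=0 r1=12 r2=5 r3=12
PC=9  andi  r2, r3, 11       | r0=0 r1=12 r2=8 r3=12
PC=10 ori   r2, r1, 8        | r0=0 r1=12 r2=12 r3=12
PC=11 and  r0, r0, r1        | r0=0 r1=12 r2=12 r3=12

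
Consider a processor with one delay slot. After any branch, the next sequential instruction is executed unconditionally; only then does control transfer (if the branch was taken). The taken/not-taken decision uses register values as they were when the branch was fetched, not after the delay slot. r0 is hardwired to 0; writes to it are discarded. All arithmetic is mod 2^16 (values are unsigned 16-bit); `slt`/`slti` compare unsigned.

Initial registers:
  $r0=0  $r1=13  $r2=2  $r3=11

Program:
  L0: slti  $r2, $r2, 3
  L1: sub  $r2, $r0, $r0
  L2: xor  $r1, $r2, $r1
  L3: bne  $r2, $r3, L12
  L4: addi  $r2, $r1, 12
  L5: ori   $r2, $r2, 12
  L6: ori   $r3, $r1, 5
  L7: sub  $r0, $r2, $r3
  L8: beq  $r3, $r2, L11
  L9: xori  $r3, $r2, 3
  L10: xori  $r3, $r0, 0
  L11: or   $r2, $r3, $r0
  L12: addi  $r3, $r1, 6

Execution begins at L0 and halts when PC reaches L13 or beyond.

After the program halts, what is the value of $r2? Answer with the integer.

25

[0] slti  $r2, $r2, 3  →  {$r0:0, $r1:13, $r2:1, $r3:11}
[1] sub  $r2, $r0, $r0  →  {$r0:0, $r1:13, $r2:0, $r3:11}
[2] xor  $r1, $r2, $r1  →  {$r0:0, $r1:13, $r2:0, $r3:11}
[3] bne  $r2, $r3, L12  →  {$r0:0, $r1:13, $r2:0, $r3:11}  ⟨branch taken⟩
[4] addi  $r2, $r1, 12  →  {$r0:0, $r1:13, $r2:25, $r3:11}
[12] addi  $r3, $r1, 6  →  {$r0:0, $r1:13, $r2:25, $r3:19}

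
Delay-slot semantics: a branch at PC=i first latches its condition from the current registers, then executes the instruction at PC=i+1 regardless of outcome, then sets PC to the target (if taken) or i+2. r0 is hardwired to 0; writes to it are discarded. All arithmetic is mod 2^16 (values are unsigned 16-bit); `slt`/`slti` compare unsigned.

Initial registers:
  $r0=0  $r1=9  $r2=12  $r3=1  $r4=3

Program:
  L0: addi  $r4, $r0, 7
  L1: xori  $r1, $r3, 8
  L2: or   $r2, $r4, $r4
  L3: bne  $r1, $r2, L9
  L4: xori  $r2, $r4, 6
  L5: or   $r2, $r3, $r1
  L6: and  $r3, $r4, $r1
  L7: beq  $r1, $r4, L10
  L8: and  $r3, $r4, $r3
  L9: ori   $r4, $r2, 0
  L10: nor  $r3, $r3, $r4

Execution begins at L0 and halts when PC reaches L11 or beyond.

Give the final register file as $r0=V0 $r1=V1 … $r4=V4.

  step pc=0: addi  $r4, $r0, 7  regs=(0,9,12,1,7)
  step pc=1: xori  $r1, $r3, 8  regs=(0,9,12,1,7)
  step pc=2: or   $r2, $r4, $r4  regs=(0,9,7,1,7)
  step pc=3: bne  $r1, $r2, L9  cond=T  regs=(0,9,7,1,7)
  step pc=4: xori  $r2, $r4, 6  regs=(0,9,1,1,7)
  step pc=9: ori   $r4, $r2, 0  regs=(0,9,1,1,1)
  step pc=10: nor  $r3, $r3, $r4  regs=(0,9,1,65534,1)

$r0=0 $r1=9 $r2=1 $r3=65534 $r4=1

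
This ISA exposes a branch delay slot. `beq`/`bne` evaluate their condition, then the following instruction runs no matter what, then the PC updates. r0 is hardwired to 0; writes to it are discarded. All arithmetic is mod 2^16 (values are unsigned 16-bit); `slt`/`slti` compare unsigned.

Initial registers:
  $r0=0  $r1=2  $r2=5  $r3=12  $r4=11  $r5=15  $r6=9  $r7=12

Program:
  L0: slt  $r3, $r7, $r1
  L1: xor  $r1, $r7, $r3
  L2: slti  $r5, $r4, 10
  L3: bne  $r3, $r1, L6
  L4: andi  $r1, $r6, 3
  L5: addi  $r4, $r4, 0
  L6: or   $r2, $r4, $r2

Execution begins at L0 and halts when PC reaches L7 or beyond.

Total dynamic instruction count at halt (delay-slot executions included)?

6

[0] slt  $r3, $r7, $r1  →  {$r0:0, $r1:2, $r2:5, $r3:0, $r4:11, $r5:15, $r6:9, $r7:12}
[1] xor  $r1, $r7, $r3  →  {$r0:0, $r1:12, $r2:5, $r3:0, $r4:11, $r5:15, $r6:9, $r7:12}
[2] slti  $r5, $r4, 10  →  {$r0:0, $r1:12, $r2:5, $r3:0, $r4:11, $r5:0, $r6:9, $r7:12}
[3] bne  $r3, $r1, L6  →  {$r0:0, $r1:12, $r2:5, $r3:0, $r4:11, $r5:0, $r6:9, $r7:12}  ⟨branch taken⟩
[4] andi  $r1, $r6, 3  →  {$r0:0, $r1:1, $r2:5, $r3:0, $r4:11, $r5:0, $r6:9, $r7:12}
[6] or   $r2, $r4, $r2  →  {$r0:0, $r1:1, $r2:15, $r3:0, $r4:11, $r5:0, $r6:9, $r7:12}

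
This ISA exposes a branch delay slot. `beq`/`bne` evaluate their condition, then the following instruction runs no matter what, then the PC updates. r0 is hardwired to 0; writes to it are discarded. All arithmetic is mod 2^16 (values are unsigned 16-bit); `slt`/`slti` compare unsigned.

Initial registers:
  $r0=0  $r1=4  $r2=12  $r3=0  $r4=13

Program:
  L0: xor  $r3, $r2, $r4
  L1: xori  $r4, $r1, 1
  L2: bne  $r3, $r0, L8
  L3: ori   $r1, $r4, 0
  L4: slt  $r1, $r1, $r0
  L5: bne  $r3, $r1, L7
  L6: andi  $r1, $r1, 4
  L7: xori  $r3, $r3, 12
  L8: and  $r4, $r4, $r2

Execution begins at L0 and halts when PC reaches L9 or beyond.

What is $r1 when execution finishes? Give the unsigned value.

5

PC=0  xor  $r3, $r2, $r4     | $r0=0 $r1=4 $r2=12 $r3=1 $r4=13
PC=1  xori  $r4, $r1, 1      | $r0=0 $r1=4 $r2=12 $r3=1 $r4=5
PC=2  bne  $r3, $r0, L8      | $r0=0 $r1=4 $r2=12 $r3=1 $r4=5  [TAKEN]
PC=3  ori   $r1, $r4, 0      | $r0=0 $r1=5 $r2=12 $r3=1 $r4=5
PC=8  and  $r4, $r4, $r2     | $r0=0 $r1=5 $r2=12 $r3=1 $r4=4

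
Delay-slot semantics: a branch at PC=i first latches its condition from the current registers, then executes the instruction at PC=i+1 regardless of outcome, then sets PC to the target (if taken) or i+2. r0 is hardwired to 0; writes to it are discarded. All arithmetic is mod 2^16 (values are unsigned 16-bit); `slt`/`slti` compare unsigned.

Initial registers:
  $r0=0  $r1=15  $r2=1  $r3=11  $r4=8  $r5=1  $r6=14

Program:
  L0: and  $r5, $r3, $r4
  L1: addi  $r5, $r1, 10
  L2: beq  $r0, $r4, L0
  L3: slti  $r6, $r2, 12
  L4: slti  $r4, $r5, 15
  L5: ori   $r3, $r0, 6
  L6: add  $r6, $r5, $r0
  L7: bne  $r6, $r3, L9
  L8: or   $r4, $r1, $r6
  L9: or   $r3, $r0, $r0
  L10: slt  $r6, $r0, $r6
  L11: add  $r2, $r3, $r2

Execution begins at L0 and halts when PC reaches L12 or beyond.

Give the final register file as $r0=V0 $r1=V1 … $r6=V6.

#0 and  $r5, $r3, $r4 ; 0/15/1/11/8/8/14
#1 addi  $r5, $r1, 10 ; 0/15/1/11/8/25/14
#2 beq  $r0, $r4, L0 ; 0/15/1/11/8/25/14 ; →fallthru
#3 slti  $r6, $r2, 12 ; 0/15/1/11/8/25/1
#4 slti  $r4, $r5, 15 ; 0/15/1/11/0/25/1
#5 ori   $r3, $r0, 6 ; 0/15/1/6/0/25/1
#6 add  $r6, $r5, $r0 ; 0/15/1/6/0/25/25
#7 bne  $r6, $r3, L9 ; 0/15/1/6/0/25/25 ; →target
#8 or   $r4, $r1, $r6 ; 0/15/1/6/31/25/25
#9 or   $r3, $r0, $r0 ; 0/15/1/0/31/25/25
#10 slt  $r6, $r0, $r6 ; 0/15/1/0/31/25/1
#11 add  $r2, $r3, $r2 ; 0/15/1/0/31/25/1

$r0=0 $r1=15 $r2=1 $r3=0 $r4=31 $r5=25 $r6=1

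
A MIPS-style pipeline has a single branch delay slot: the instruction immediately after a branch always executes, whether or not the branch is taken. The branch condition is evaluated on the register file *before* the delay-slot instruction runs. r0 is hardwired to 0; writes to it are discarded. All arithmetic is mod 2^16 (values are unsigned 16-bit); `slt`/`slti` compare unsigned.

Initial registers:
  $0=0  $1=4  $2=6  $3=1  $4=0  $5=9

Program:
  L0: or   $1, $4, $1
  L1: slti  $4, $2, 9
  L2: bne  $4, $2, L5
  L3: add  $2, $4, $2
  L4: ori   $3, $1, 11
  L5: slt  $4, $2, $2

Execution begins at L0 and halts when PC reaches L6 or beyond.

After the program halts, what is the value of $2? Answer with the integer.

7

PC=0  or   $1, $4, $1        | $0=0 $1=4 $2=6 $3=1 $4=0 $5=9
PC=1  slti  $4, $2, 9        | $0=0 $1=4 $2=6 $3=1 $4=1 $5=9
PC=2  bne  $4, $2, L5        | $0=0 $1=4 $2=6 $3=1 $4=1 $5=9  [TAKEN]
PC=3  add  $2, $4, $2        | $0=0 $1=4 $2=7 $3=1 $4=1 $5=9
PC=5  slt  $4, $2, $2        | $0=0 $1=4 $2=7 $3=1 $4=0 $5=9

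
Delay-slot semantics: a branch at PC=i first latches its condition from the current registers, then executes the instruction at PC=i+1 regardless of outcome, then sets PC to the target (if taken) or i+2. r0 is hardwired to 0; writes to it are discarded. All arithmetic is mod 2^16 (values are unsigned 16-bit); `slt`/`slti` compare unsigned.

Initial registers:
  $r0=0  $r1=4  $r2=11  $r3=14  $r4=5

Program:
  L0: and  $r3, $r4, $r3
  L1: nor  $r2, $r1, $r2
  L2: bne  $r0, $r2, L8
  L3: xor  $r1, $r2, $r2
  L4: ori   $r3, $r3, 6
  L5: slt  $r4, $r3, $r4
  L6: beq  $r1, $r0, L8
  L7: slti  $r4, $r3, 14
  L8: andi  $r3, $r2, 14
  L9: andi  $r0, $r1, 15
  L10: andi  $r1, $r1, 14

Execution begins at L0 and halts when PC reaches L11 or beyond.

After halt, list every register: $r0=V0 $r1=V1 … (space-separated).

PC=0  and  $r3, $r4, $r3     | $r0=0 $r1=4 $r2=11 $r3=4 $r4=5
PC=1  nor  $r2, $r1, $r2     | $r0=0 $r1=4 $r2=65520 $r3=4 $r4=5
PC=2  bne  $r0, $r2, L8      | $r0=0 $r1=4 $r2=65520 $r3=4 $r4=5  [TAKEN]
PC=3  xor  $r1, $r2, $r2     | $r0=0 $r1=0 $r2=65520 $r3=4 $r4=5
PC=8  andi  $r3, $r2, 14     | $r0=0 $r1=0 $r2=65520 $r3=0 $r4=5
PC=9  andi  $r0, $r1, 15     | $r0=0 $r1=0 $r2=65520 $r3=0 $r4=5
PC=10 andi  $r1, $r1, 14     | $r0=0 $r1=0 $r2=65520 $r3=0 $r4=5

$r0=0 $r1=0 $r2=65520 $r3=0 $r4=5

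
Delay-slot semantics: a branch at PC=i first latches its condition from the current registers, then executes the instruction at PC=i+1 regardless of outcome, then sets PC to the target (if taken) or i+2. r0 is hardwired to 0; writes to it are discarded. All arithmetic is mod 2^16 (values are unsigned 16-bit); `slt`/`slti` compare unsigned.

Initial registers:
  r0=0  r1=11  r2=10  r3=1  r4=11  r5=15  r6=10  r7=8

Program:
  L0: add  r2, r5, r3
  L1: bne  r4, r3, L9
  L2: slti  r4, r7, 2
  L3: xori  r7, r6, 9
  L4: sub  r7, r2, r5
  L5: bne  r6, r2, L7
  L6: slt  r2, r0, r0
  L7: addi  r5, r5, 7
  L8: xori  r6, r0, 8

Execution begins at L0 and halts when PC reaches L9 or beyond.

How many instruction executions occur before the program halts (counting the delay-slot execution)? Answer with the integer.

3

#0 add  r2, r5, r3 ; 0/11/16/1/11/15/10/8
#1 bne  r4, r3, L9 ; 0/11/16/1/11/15/10/8 ; →target
#2 slti  r4, r7, 2 ; 0/11/16/1/0/15/10/8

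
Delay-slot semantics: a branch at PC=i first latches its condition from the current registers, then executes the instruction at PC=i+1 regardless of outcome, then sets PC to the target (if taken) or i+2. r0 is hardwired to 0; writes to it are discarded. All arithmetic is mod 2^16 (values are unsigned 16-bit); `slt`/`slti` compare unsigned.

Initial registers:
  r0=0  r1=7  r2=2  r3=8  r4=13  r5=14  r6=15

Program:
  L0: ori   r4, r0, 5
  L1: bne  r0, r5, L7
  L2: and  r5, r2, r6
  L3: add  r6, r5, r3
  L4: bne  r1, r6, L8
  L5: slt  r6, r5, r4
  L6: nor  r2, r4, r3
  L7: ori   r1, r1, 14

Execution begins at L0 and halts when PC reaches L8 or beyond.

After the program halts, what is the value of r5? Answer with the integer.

2

[0] ori   r4, r0, 5  →  {r0:0, r1:7, r2:2, r3:8, r4:5, r5:14, r6:15}
[1] bne  r0, r5, L7  →  {r0:0, r1:7, r2:2, r3:8, r4:5, r5:14, r6:15}  ⟨branch taken⟩
[2] and  r5, r2, r6  →  {r0:0, r1:7, r2:2, r3:8, r4:5, r5:2, r6:15}
[7] ori   r1, r1, 14  →  {r0:0, r1:15, r2:2, r3:8, r4:5, r5:2, r6:15}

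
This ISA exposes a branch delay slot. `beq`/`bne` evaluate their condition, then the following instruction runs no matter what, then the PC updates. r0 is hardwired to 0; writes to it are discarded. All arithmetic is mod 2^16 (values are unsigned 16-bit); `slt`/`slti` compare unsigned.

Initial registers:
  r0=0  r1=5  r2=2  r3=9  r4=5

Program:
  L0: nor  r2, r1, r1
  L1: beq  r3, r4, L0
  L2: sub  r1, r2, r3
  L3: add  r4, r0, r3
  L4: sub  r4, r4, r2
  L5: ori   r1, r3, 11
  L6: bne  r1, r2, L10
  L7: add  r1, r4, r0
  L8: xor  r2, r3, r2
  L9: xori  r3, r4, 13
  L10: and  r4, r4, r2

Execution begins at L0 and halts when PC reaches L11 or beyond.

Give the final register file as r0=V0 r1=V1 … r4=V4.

r0=0 r1=15 r2=65530 r3=9 r4=10

[0] nor  r2, r1, r1  →  {r0:0, r1:5, r2:65530, r3:9, r4:5}
[1] beq  r3, r4, L0  →  {r0:0, r1:5, r2:65530, r3:9, r4:5}  ⟨branch fallthrough⟩
[2] sub  r1, r2, r3  →  {r0:0, r1:65521, r2:65530, r3:9, r4:5}
[3] add  r4, r0, r3  →  {r0:0, r1:65521, r2:65530, r3:9, r4:9}
[4] sub  r4, r4, r2  →  {r0:0, r1:65521, r2:65530, r3:9, r4:15}
[5] ori   r1, r3, 11  →  {r0:0, r1:11, r2:65530, r3:9, r4:15}
[6] bne  r1, r2, L10  →  {r0:0, r1:11, r2:65530, r3:9, r4:15}  ⟨branch taken⟩
[7] add  r1, r4, r0  →  {r0:0, r1:15, r2:65530, r3:9, r4:15}
[10] and  r4, r4, r2  →  {r0:0, r1:15, r2:65530, r3:9, r4:10}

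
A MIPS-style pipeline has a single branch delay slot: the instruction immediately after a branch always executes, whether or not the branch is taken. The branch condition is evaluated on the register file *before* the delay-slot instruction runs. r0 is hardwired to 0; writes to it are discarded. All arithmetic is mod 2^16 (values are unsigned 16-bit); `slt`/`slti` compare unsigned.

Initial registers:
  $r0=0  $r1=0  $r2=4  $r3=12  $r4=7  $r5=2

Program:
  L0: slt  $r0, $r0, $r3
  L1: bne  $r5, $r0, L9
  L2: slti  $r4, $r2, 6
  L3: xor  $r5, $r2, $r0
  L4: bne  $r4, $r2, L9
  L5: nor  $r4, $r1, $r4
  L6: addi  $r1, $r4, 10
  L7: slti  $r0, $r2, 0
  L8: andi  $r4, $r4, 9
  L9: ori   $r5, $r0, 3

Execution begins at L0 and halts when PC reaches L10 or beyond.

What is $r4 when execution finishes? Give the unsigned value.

1

[0] slt  $r0, $r0, $r3  →  {$r0:0, $r1:0, $r2:4, $r3:12, $r4:7, $r5:2}
[1] bne  $r5, $r0, L9  →  {$r0:0, $r1:0, $r2:4, $r3:12, $r4:7, $r5:2}  ⟨branch taken⟩
[2] slti  $r4, $r2, 6  →  {$r0:0, $r1:0, $r2:4, $r3:12, $r4:1, $r5:2}
[9] ori   $r5, $r0, 3  →  {$r0:0, $r1:0, $r2:4, $r3:12, $r4:1, $r5:3}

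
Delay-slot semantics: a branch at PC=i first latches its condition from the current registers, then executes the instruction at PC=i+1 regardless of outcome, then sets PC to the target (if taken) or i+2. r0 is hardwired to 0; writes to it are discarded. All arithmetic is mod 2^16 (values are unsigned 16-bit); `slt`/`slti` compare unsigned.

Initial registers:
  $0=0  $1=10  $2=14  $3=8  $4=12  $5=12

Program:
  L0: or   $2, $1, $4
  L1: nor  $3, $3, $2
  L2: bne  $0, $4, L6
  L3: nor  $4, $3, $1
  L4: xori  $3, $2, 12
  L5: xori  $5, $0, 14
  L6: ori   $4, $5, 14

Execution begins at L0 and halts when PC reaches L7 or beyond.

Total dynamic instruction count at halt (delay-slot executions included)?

5

[0] or   $2, $1, $4  →  {$0:0, $1:10, $2:14, $3:8, $4:12, $5:12}
[1] nor  $3, $3, $2  →  {$0:0, $1:10, $2:14, $3:65521, $4:12, $5:12}
[2] bne  $0, $4, L6  →  {$0:0, $1:10, $2:14, $3:65521, $4:12, $5:12}  ⟨branch taken⟩
[3] nor  $4, $3, $1  →  {$0:0, $1:10, $2:14, $3:65521, $4:4, $5:12}
[6] ori   $4, $5, 14  →  {$0:0, $1:10, $2:14, $3:65521, $4:14, $5:12}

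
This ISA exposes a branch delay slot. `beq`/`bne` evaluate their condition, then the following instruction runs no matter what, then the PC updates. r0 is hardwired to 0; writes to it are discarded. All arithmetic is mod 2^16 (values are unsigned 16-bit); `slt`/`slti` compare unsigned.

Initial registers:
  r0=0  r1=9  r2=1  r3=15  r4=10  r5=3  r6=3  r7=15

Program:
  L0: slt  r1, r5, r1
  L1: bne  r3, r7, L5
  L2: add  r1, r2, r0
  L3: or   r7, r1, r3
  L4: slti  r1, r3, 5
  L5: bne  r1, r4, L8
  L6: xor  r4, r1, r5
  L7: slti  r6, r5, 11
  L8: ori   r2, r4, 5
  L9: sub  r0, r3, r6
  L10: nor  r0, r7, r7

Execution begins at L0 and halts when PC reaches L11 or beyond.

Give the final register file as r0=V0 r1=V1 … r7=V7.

r0=0 r1=0 r2=7 r3=15 r4=3 r5=3 r6=3 r7=15

  step pc=0: slt  r1, r5, r1  regs=(0,1,1,15,10,3,3,15)
  step pc=1: bne  r3, r7, L5  cond=F  regs=(0,1,1,15,10,3,3,15)
  step pc=2: add  r1, r2, r0  regs=(0,1,1,15,10,3,3,15)
  step pc=3: or   r7, r1, r3  regs=(0,1,1,15,10,3,3,15)
  step pc=4: slti  r1, r3, 5  regs=(0,0,1,15,10,3,3,15)
  step pc=5: bne  r1, r4, L8  cond=T  regs=(0,0,1,15,10,3,3,15)
  step pc=6: xor  r4, r1, r5  regs=(0,0,1,15,3,3,3,15)
  step pc=8: ori   r2, r4, 5  regs=(0,0,7,15,3,3,3,15)
  step pc=9: sub  r0, r3, r6  regs=(0,0,7,15,3,3,3,15)
  step pc=10: nor  r0, r7, r7  regs=(0,0,7,15,3,3,3,15)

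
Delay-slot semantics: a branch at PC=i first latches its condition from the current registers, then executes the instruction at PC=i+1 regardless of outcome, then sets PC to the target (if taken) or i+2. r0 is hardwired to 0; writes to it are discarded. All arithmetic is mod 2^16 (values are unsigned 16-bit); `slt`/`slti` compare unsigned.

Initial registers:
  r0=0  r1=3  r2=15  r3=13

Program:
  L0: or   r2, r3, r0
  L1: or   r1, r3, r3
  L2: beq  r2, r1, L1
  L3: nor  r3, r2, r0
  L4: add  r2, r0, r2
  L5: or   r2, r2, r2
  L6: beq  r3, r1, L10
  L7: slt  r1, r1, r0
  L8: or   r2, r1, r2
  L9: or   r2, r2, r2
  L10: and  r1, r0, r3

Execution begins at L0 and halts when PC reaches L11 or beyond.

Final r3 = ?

65522

  step pc=0: or   r2, r3, r0  regs=(0,3,13,13)
  step pc=1: or   r1, r3, r3  regs=(0,13,13,13)
  step pc=2: beq  r2, r1, L1  cond=T  regs=(0,13,13,13)
  step pc=3: nor  r3, r2, r0  regs=(0,13,13,65522)
  step pc=1: or   r1, r3, r3  regs=(0,65522,13,65522)
  step pc=2: beq  r2, r1, L1  cond=F  regs=(0,65522,13,65522)
  step pc=3: nor  r3, r2, r0  regs=(0,65522,13,65522)
  step pc=4: add  r2, r0, r2  regs=(0,65522,13,65522)
  step pc=5: or   r2, r2, r2  regs=(0,65522,13,65522)
  step pc=6: beq  r3, r1, L10  cond=T  regs=(0,65522,13,65522)
  step pc=7: slt  r1, r1, r0  regs=(0,0,13,65522)
  step pc=10: and  r1, r0, r3  regs=(0,0,13,65522)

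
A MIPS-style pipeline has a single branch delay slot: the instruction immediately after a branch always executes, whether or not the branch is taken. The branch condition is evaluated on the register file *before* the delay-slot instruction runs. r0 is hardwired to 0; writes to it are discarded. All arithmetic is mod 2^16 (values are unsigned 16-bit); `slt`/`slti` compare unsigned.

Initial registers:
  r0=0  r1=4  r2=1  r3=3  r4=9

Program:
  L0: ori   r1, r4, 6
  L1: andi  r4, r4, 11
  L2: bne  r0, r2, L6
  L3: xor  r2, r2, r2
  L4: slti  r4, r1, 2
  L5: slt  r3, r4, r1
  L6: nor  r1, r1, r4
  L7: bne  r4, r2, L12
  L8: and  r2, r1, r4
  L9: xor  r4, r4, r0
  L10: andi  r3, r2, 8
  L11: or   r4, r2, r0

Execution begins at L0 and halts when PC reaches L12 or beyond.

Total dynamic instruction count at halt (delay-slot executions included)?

7

[0] ori   r1, r4, 6  →  {r0:0, r1:15, r2:1, r3:3, r4:9}
[1] andi  r4, r4, 11  →  {r0:0, r1:15, r2:1, r3:3, r4:9}
[2] bne  r0, r2, L6  →  {r0:0, r1:15, r2:1, r3:3, r4:9}  ⟨branch taken⟩
[3] xor  r2, r2, r2  →  {r0:0, r1:15, r2:0, r3:3, r4:9}
[6] nor  r1, r1, r4  →  {r0:0, r1:65520, r2:0, r3:3, r4:9}
[7] bne  r4, r2, L12  →  {r0:0, r1:65520, r2:0, r3:3, r4:9}  ⟨branch taken⟩
[8] and  r2, r1, r4  →  {r0:0, r1:65520, r2:0, r3:3, r4:9}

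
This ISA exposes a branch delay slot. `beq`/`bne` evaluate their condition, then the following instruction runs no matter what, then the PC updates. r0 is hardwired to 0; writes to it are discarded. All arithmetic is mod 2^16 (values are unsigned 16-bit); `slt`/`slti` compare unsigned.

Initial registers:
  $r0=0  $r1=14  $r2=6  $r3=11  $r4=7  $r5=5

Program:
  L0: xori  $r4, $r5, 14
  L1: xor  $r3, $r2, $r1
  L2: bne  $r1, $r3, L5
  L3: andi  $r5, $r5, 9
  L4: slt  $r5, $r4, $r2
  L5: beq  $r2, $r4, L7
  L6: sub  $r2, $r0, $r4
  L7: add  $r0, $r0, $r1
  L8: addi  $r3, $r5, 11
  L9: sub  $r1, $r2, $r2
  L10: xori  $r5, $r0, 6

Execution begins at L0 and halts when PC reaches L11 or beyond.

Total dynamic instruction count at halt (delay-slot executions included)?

10

  step pc=0: xori  $r4, $r5, 14  regs=(0,14,6,11,11,5)
  step pc=1: xor  $r3, $r2, $r1  regs=(0,14,6,8,11,5)
  step pc=2: bne  $r1, $r3, L5  cond=T  regs=(0,14,6,8,11,5)
  step pc=3: andi  $r5, $r5, 9  regs=(0,14,6,8,11,1)
  step pc=5: beq  $r2, $r4, L7  cond=F  regs=(0,14,6,8,11,1)
  step pc=6: sub  $r2, $r0, $r4  regs=(0,14,65525,8,11,1)
  step pc=7: add  $r0, $r0, $r1  regs=(0,14,65525,8,11,1)
  step pc=8: addi  $r3, $r5, 11  regs=(0,14,65525,12,11,1)
  step pc=9: sub  $r1, $r2, $r2  regs=(0,0,65525,12,11,1)
  step pc=10: xori  $r5, $r0, 6  regs=(0,0,65525,12,11,6)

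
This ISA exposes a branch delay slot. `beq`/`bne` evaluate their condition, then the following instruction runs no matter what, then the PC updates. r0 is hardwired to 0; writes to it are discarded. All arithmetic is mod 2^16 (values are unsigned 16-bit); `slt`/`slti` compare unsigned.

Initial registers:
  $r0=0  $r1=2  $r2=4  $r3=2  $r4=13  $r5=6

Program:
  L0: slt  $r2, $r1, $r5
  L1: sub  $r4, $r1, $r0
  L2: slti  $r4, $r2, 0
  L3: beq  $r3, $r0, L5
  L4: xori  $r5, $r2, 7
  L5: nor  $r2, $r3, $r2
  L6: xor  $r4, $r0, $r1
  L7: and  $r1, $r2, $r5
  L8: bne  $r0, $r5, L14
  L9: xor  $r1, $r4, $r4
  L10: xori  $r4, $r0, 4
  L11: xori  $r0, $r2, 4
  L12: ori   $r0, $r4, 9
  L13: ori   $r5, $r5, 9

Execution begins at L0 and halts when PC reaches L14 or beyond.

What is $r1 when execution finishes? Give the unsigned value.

0

[0] slt  $r2, $r1, $r5  →  {$r0:0, $r1:2, $r2:1, $r3:2, $r4:13, $r5:6}
[1] sub  $r4, $r1, $r0  →  {$r0:0, $r1:2, $r2:1, $r3:2, $r4:2, $r5:6}
[2] slti  $r4, $r2, 0  →  {$r0:0, $r1:2, $r2:1, $r3:2, $r4:0, $r5:6}
[3] beq  $r3, $r0, L5  →  {$r0:0, $r1:2, $r2:1, $r3:2, $r4:0, $r5:6}  ⟨branch fallthrough⟩
[4] xori  $r5, $r2, 7  →  {$r0:0, $r1:2, $r2:1, $r3:2, $r4:0, $r5:6}
[5] nor  $r2, $r3, $r2  →  {$r0:0, $r1:2, $r2:65532, $r3:2, $r4:0, $r5:6}
[6] xor  $r4, $r0, $r1  →  {$r0:0, $r1:2, $r2:65532, $r3:2, $r4:2, $r5:6}
[7] and  $r1, $r2, $r5  →  {$r0:0, $r1:4, $r2:65532, $r3:2, $r4:2, $r5:6}
[8] bne  $r0, $r5, L14  →  {$r0:0, $r1:4, $r2:65532, $r3:2, $r4:2, $r5:6}  ⟨branch taken⟩
[9] xor  $r1, $r4, $r4  →  {$r0:0, $r1:0, $r2:65532, $r3:2, $r4:2, $r5:6}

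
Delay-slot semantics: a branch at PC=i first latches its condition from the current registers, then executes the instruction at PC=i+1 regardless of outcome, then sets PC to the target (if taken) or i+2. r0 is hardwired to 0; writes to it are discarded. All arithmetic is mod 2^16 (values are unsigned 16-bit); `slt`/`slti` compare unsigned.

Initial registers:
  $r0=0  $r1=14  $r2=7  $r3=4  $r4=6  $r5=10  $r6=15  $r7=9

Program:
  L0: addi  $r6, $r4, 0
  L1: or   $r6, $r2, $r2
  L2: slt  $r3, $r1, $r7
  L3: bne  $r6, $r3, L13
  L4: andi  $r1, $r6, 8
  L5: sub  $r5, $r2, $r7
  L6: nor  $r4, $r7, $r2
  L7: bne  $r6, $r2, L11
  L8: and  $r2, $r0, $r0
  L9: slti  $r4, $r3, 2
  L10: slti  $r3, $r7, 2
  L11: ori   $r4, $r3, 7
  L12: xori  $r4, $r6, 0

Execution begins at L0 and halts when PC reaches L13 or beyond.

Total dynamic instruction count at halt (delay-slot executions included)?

5

PC=0  addi  $r6, $r4, 0      | $r0=0 $r1=14 $r2=7 $r3=4 $r4=6 $r5=10 $r6=6 $r7=9
PC=1  or   $r6, $r2, $r2     | $r0=0 $r1=14 $r2=7 $r3=4 $r4=6 $r5=10 $r6=7 $r7=9
PC=2  slt  $r3, $r1, $r7     | $r0=0 $r1=14 $r2=7 $r3=0 $r4=6 $r5=10 $r6=7 $r7=9
PC=3  bne  $r6, $r3, L13     | $r0=0 $r1=14 $r2=7 $r3=0 $r4=6 $r5=10 $r6=7 $r7=9  [TAKEN]
PC=4  andi  $r1, $r6, 8      | $r0=0 $r1=0 $r2=7 $r3=0 $r4=6 $r5=10 $r6=7 $r7=9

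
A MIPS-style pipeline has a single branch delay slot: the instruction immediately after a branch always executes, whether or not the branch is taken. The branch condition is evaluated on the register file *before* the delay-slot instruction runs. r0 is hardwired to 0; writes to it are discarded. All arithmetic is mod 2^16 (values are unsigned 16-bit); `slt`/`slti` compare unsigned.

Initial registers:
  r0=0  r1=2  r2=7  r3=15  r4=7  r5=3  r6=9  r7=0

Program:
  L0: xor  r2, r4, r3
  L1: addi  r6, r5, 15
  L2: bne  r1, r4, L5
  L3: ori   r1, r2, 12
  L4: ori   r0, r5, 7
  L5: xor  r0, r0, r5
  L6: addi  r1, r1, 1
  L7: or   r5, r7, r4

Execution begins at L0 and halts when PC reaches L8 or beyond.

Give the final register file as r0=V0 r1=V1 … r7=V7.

r0=0 r1=13 r2=8 r3=15 r4=7 r5=7 r6=18 r7=0

[0] xor  r2, r4, r3  →  {r0:0, r1:2, r2:8, r3:15, r4:7, r5:3, r6:9, r7:0}
[1] addi  r6, r5, 15  →  {r0:0, r1:2, r2:8, r3:15, r4:7, r5:3, r6:18, r7:0}
[2] bne  r1, r4, L5  →  {r0:0, r1:2, r2:8, r3:15, r4:7, r5:3, r6:18, r7:0}  ⟨branch taken⟩
[3] ori   r1, r2, 12  →  {r0:0, r1:12, r2:8, r3:15, r4:7, r5:3, r6:18, r7:0}
[5] xor  r0, r0, r5  →  {r0:0, r1:12, r2:8, r3:15, r4:7, r5:3, r6:18, r7:0}
[6] addi  r1, r1, 1  →  {r0:0, r1:13, r2:8, r3:15, r4:7, r5:3, r6:18, r7:0}
[7] or   r5, r7, r4  →  {r0:0, r1:13, r2:8, r3:15, r4:7, r5:7, r6:18, r7:0}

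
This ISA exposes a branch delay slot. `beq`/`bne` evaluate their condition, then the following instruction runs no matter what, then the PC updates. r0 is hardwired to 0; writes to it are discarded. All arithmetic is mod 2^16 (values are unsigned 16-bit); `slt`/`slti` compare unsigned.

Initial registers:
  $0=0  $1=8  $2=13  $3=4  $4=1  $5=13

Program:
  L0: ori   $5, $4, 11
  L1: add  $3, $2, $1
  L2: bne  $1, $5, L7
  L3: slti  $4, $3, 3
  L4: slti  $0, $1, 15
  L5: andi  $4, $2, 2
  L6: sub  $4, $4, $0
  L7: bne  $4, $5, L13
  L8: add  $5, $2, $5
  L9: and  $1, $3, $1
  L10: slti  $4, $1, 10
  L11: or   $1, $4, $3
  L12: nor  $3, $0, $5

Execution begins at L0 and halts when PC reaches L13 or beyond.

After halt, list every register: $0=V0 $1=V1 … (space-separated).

$0=0 $1=8 $2=13 $3=21 $4=0 $5=24

[0] ori   $5, $4, 11  →  {$0:0, $1:8, $2:13, $3:4, $4:1, $5:11}
[1] add  $3, $2, $1  →  {$0:0, $1:8, $2:13, $3:21, $4:1, $5:11}
[2] bne  $1, $5, L7  →  {$0:0, $1:8, $2:13, $3:21, $4:1, $5:11}  ⟨branch taken⟩
[3] slti  $4, $3, 3  →  {$0:0, $1:8, $2:13, $3:21, $4:0, $5:11}
[7] bne  $4, $5, L13  →  {$0:0, $1:8, $2:13, $3:21, $4:0, $5:11}  ⟨branch taken⟩
[8] add  $5, $2, $5  →  {$0:0, $1:8, $2:13, $3:21, $4:0, $5:24}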